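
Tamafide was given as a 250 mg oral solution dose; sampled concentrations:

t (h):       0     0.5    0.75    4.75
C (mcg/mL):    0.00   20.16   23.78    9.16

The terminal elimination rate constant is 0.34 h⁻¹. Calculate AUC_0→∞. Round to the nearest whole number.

Trapezoidal AUC_0→4.75:
  [0→0.5]: (0.00+20.16)/2 × 0.5 = 5.04
  [0.5→0.75]: (20.16+23.78)/2 × 0.25 = 5.4925
  [0.75→4.75]: (23.78+9.16)/2 × 4 = 65.88
  Sum = 76.4125 mcg/mL·h
Extrapolated tail: C_last / k_e = 9.16 / 0.34 = 26.941
AUC_0→∞ = 76.4125 + 26.941 = 103.3535 mcg/mL·h

AUC = 103 mcg/mL·h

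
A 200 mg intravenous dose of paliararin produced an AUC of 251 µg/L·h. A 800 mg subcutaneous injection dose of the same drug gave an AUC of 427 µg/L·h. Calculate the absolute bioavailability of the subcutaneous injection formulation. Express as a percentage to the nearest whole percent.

F = (AUC_ev / D_ev) / (AUC_iv / D_iv)
  = (427/800) / (251/200)
  = 0.53375 / 1.255 = 0.4253
  = 42.53%

F = 43%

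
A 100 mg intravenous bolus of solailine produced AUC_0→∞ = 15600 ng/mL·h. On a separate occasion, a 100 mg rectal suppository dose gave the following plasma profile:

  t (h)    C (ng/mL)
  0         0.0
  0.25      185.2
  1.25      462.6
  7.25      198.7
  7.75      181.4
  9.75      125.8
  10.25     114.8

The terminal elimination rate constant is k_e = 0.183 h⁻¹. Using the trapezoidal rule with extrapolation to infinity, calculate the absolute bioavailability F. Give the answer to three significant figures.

F = 0.219

Trapezoidal AUC_0→10.25 (rectal suppository):
  [0→0.25]: (0.0+185.2)/2 × 0.25 = 23.15
  [0.25→1.25]: (185.2+462.6)/2 × 1 = 323.9
  [1.25→7.25]: (462.6+198.7)/2 × 6 = 1983.9
  [7.25→7.75]: (198.7+181.4)/2 × 0.5 = 95.025
  [7.75→9.75]: (181.4+125.8)/2 × 2 = 307.2
  [9.75→10.25]: (125.8+114.8)/2 × 0.5 = 60.15
  Sum = 2793.325 ng/mL·h
Tail: C_last/k_e = 114.8/0.183 = 627.322
AUC_0→∞ (rectal suppository) = 2793.325 + 627.322 = 3420.647 ng/mL·h
F = (AUC_ev/D_ev)/(AUC_iv/D_iv) = (3420.647/100)/(15600/100) = 34.20647/156 = 0.2193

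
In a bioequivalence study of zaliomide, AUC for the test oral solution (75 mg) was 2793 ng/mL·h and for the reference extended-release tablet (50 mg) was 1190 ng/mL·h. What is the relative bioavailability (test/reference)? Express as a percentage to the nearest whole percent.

F_rel = (AUC_test/D_test) / (AUC_ref/D_ref)
      = (2793/75) / (1190/50)
      = 37.24 / 23.8 = 1.5647 = 156.47%

F_rel = 156%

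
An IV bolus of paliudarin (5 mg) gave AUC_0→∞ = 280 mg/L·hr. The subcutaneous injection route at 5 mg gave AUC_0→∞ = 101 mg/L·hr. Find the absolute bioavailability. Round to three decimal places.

F = (AUC_ev / D_ev) / (AUC_iv / D_iv)
  = (101/5) / (280/5)
  = 20.2 / 56 = 0.3607

F = 0.361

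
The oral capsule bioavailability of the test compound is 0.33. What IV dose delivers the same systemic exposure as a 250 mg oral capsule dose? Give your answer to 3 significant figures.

Systemic exposure from an extravascular dose = F × D_ev, so the equivalent IV dose is F × D_ev.
D_iv = F × D_ev = 0.33 × 250 = 82.5 mg

D_iv = 82.5 mg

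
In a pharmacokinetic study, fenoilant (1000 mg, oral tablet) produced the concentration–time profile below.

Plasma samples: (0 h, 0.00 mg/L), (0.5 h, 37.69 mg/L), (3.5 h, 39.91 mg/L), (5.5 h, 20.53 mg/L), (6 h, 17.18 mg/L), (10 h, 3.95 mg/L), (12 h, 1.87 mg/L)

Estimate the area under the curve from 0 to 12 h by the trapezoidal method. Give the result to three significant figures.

AUC = 244 mg/L·h

Trapezoidal AUC_0→12:
  [0→0.5]: (0.00+37.69)/2 × 0.5 = 9.4225
  [0.5→3.5]: (37.69+39.91)/2 × 3 = 116.4
  [3.5→5.5]: (39.91+20.53)/2 × 2 = 60.44
  [5.5→6]: (20.53+17.18)/2 × 0.5 = 9.4275
  [6→10]: (17.18+3.95)/2 × 4 = 42.26
  [10→12]: (3.95+1.87)/2 × 2 = 5.82
  Sum = 243.77 mg/L·h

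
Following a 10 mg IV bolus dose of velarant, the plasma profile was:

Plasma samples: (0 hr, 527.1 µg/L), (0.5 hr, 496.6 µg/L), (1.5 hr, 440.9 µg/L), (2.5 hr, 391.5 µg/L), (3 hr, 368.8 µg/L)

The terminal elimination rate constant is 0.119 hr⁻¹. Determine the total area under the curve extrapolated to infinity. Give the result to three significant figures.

Trapezoidal AUC_0→3:
  [0→0.5]: (527.1+496.6)/2 × 0.5 = 255.925
  [0.5→1.5]: (496.6+440.9)/2 × 1 = 468.75
  [1.5→2.5]: (440.9+391.5)/2 × 1 = 416.2
  [2.5→3]: (391.5+368.8)/2 × 0.5 = 190.075
  Sum = 1330.95 µg/L·hr
Extrapolated tail: C_last / k_e = 368.8 / 0.119 = 3099.160
AUC_0→∞ = 1330.95 + 3099.160 = 4430.11 µg/L·hr

AUC = 4430 µg/L·hr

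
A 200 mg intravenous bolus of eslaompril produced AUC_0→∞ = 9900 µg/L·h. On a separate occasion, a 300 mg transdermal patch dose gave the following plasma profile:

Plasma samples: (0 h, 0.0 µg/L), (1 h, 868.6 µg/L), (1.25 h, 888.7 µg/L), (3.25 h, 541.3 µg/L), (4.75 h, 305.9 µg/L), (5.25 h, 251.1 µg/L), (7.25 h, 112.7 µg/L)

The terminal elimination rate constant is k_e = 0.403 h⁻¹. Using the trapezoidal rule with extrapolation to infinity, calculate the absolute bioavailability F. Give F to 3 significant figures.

F = 0.236

Trapezoidal AUC_0→7.25 (transdermal patch):
  [0→1]: (0.0+868.6)/2 × 1 = 434.3
  [1→1.25]: (868.6+888.7)/2 × 0.25 = 219.6625
  [1.25→3.25]: (888.7+541.3)/2 × 2 = 1430.0
  [3.25→4.75]: (541.3+305.9)/2 × 1.5 = 635.4
  [4.75→5.25]: (305.9+251.1)/2 × 0.5 = 139.25
  [5.25→7.25]: (251.1+112.7)/2 × 2 = 363.8
  Sum = 3222.4125 µg/L·h
Tail: C_last/k_e = 112.7/0.403 = 279.653
AUC_0→∞ (transdermal patch) = 3222.4125 + 279.653 = 3502.0655 µg/L·h
F = (AUC_ev/D_ev)/(AUC_iv/D_iv) = (3502.0655/300)/(9900/200) = 11.6736/49.5 = 0.2358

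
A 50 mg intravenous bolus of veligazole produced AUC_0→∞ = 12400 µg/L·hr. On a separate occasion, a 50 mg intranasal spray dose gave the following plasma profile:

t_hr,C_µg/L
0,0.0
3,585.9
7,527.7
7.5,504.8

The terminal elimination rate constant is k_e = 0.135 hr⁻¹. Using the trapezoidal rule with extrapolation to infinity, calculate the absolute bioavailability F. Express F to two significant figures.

F = 0.57

Trapezoidal AUC_0→7.5 (intranasal spray):
  [0→3]: (0.0+585.9)/2 × 3 = 878.85
  [3→7]: (585.9+527.7)/2 × 4 = 2227.2
  [7→7.5]: (527.7+504.8)/2 × 0.5 = 258.125
  Sum = 3364.175 µg/L·hr
Tail: C_last/k_e = 504.8/0.135 = 3739.259
AUC_0→∞ (intranasal spray) = 3364.175 + 3739.259 = 7103.434 µg/L·hr
F = (AUC_ev/D_ev)/(AUC_iv/D_iv) = (7103.434/50)/(12400/50) = 142.06868/248 = 0.5729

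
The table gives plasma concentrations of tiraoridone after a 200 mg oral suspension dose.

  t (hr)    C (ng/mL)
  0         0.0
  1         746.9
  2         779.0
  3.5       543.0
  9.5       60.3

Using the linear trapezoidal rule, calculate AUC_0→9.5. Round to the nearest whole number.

Trapezoidal AUC_0→9.5:
  [0→1]: (0.0+746.9)/2 × 1 = 373.45
  [1→2]: (746.9+779.0)/2 × 1 = 762.95
  [2→3.5]: (779.0+543.0)/2 × 1.5 = 991.5
  [3.5→9.5]: (543.0+60.3)/2 × 6 = 1809.9
  Sum = 3937.8 ng/mL·hr

AUC = 3938 ng/mL·hr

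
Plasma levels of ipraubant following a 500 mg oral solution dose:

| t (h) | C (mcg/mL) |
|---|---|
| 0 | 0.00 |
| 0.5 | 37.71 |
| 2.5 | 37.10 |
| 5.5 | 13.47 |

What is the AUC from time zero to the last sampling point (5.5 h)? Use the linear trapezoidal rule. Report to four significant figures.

Trapezoidal AUC_0→5.5:
  [0→0.5]: (0.00+37.71)/2 × 0.5 = 9.4275
  [0.5→2.5]: (37.71+37.10)/2 × 2 = 74.81
  [2.5→5.5]: (37.10+13.47)/2 × 3 = 75.855
  Sum = 160.0925 mcg/mL·h

AUC = 160.1 mcg/mL·h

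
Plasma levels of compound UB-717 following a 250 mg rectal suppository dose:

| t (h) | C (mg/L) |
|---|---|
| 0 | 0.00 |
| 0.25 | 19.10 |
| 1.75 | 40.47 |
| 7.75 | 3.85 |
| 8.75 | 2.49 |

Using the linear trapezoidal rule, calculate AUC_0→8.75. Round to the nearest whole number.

Trapezoidal AUC_0→8.75:
  [0→0.25]: (0.00+19.10)/2 × 0.25 = 2.3875
  [0.25→1.75]: (19.10+40.47)/2 × 1.5 = 44.6775
  [1.75→7.75]: (40.47+3.85)/2 × 6 = 132.96
  [7.75→8.75]: (3.85+2.49)/2 × 1 = 3.17
  Sum = 183.195 mg/L·h

AUC = 183 mg/L·h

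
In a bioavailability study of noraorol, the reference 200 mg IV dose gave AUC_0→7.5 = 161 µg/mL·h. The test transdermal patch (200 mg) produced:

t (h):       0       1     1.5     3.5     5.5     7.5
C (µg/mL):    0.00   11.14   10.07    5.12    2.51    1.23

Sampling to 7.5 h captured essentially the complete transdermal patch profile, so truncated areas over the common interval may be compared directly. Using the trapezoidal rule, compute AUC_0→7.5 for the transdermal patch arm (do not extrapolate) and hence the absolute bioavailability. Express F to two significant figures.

F = 0.23

Trapezoidal AUC_0→7.5 (transdermal patch):
  [0→1]: (0.00+11.14)/2 × 1 = 5.57
  [1→1.5]: (11.14+10.07)/2 × 0.5 = 5.3025
  [1.5→3.5]: (10.07+5.12)/2 × 2 = 15.19
  [3.5→5.5]: (5.12+2.51)/2 × 2 = 7.63
  [5.5→7.5]: (2.51+1.23)/2 × 2 = 3.74
  Sum = 37.4325 µg/mL·h
F = (AUC_ev/D_ev)/(AUC_iv/D_iv) = (37.4325/200)/(161/200) = 0.1871625/0.805 = 0.2325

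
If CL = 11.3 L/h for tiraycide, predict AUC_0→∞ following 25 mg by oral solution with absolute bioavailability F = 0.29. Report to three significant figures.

AUC_0→∞ = F × Dose / CL
        = 0.29 × 25 / 11.3 = 0.641593 mg/L·h

AUC = 0.642 mg/L·h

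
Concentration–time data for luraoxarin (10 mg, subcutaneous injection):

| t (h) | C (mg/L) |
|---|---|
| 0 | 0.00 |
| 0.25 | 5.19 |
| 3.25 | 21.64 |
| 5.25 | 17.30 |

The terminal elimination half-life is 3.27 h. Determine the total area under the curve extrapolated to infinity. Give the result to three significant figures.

AUC = 161 mg/L·h

Trapezoidal AUC_0→5.25:
  [0→0.25]: (0.00+5.19)/2 × 0.25 = 0.64875
  [0.25→3.25]: (5.19+21.64)/2 × 3 = 40.245
  [3.25→5.25]: (21.64+17.30)/2 × 2 = 38.94
  Sum = 79.83375 mg/L·h
k_e = ln2 / t½ = 0.693147 / 3.27 = 0.2120 h^-1
Extrapolated tail: C_last / k_e = 17.30 / 0.212 = 81.604
AUC_0→∞ = 79.83375 + 81.604 = 161.43775 mg/L·h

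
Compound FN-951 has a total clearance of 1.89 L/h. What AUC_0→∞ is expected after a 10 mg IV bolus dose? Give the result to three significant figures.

AUC = 5.29 mg/L·h

AUC_0→∞ = Dose_iv / CL
        = 10 / 1.89 = 5.29101 mg/L·h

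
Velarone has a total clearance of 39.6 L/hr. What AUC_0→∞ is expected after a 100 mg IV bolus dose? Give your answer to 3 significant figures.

AUC_0→∞ = Dose_iv / CL
        = 100 / 39.6 = 2.52525 mg/L·hr

AUC = 2.53 mg/L·hr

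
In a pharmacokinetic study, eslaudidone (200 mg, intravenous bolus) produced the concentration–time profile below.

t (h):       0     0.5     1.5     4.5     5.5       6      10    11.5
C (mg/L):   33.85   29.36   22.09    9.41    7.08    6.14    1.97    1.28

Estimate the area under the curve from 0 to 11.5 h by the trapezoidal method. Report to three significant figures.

AUC = 119 mg/L·h

Trapezoidal AUC_0→11.5:
  [0→0.5]: (33.85+29.36)/2 × 0.5 = 15.8025
  [0.5→1.5]: (29.36+22.09)/2 × 1 = 25.725
  [1.5→4.5]: (22.09+9.41)/2 × 3 = 47.25
  [4.5→5.5]: (9.41+7.08)/2 × 1 = 8.245
  [5.5→6]: (7.08+6.14)/2 × 0.5 = 3.305
  [6→10]: (6.14+1.97)/2 × 4 = 16.22
  [10→11.5]: (1.97+1.28)/2 × 1.5 = 2.4375
  Sum = 118.985 mg/L·h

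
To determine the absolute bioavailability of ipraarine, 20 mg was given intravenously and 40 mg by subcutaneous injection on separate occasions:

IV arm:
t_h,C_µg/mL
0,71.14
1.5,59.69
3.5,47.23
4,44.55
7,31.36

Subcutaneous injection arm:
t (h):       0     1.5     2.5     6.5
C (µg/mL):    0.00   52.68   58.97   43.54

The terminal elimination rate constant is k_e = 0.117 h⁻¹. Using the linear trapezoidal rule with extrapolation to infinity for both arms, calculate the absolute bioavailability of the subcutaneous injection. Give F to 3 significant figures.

Trapezoidal AUC_0→7 (IV):
  [0→1.5]: (71.14+59.69)/2 × 1.5 = 98.1225
  [1.5→3.5]: (59.69+47.23)/2 × 2 = 106.92
  [3.5→4]: (47.23+44.55)/2 × 0.5 = 22.945
  [4→7]: (44.55+31.36)/2 × 3 = 113.865
  Sum = 341.8525 µg/mL·h
IV tail: 31.36/0.117 = 268.034; AUC_iv,0→∞ = 341.8525 + 268.034 = 609.8865 µg/mL·h
Trapezoidal AUC_0→6.5 (subcutaneous injection):
  [0→1.5]: (0.00+52.68)/2 × 1.5 = 39.51
  [1.5→2.5]: (52.68+58.97)/2 × 1 = 55.825
  [2.5→6.5]: (58.97+43.54)/2 × 4 = 205.02
  Sum = 300.355 µg/mL·h
subcutaneous injection tail: 43.54/0.117 = 372.137; AUC_ev,0→∞ = 300.355 + 372.137 = 672.492 µg/mL·h
F = (AUC_ev/D_ev)/(AUC_iv/D_iv) = (672.492/40)/(609.8865/20) = 16.8123/30.494325 = 0.5513

F = 0.551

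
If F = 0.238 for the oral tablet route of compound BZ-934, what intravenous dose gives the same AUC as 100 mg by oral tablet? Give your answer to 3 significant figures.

D_iv = 23.8 mg

Systemic exposure from an extravascular dose = F × D_ev, so the equivalent IV dose is F × D_ev.
D_iv = F × D_ev = 0.238 × 100 = 23.8 mg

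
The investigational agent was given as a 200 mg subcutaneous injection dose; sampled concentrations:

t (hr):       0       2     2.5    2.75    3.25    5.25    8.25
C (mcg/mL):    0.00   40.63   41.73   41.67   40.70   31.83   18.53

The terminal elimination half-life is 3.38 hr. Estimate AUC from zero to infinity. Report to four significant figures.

Trapezoidal AUC_0→8.25:
  [0→2]: (0.00+40.63)/2 × 2 = 40.63
  [2→2.5]: (40.63+41.73)/2 × 0.5 = 20.59
  [2.5→2.75]: (41.73+41.67)/2 × 0.25 = 10.425
  [2.75→3.25]: (41.67+40.70)/2 × 0.5 = 20.5925
  [3.25→5.25]: (40.70+31.83)/2 × 2 = 72.53
  [5.25→8.25]: (31.83+18.53)/2 × 3 = 75.54
  Sum = 240.3075 mcg/mL·hr
k_e = ln2 / t½ = 0.693147 / 3.38 = 0.2051 hr^-1
Extrapolated tail: C_last / k_e = 18.53 / 0.2051 = 90.346
AUC_0→∞ = 240.3075 + 90.346 = 330.6535 mcg/mL·hr

AUC = 330.7 mcg/mL·hr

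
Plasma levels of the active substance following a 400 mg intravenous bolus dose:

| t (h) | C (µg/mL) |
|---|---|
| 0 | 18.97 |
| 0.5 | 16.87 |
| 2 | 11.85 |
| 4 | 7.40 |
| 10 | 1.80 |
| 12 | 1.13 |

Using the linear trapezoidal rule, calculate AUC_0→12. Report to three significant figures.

Trapezoidal AUC_0→12:
  [0→0.5]: (18.97+16.87)/2 × 0.5 = 8.96
  [0.5→2]: (16.87+11.85)/2 × 1.5 = 21.54
  [2→4]: (11.85+7.40)/2 × 2 = 19.25
  [4→10]: (7.40+1.80)/2 × 6 = 27.6
  [10→12]: (1.80+1.13)/2 × 2 = 2.93
  Sum = 80.28 µg/mL·h

AUC = 80.3 µg/mL·h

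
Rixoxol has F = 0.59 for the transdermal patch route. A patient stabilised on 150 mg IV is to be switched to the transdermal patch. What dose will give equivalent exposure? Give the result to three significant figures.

D_transdermal = 254 mg

For equal systemic exposure: F × D_ev = D_iv
D_ev = D_iv / F = 150 / 0.59 = 254.237 mg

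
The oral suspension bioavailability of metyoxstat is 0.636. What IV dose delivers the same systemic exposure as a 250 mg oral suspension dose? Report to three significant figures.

Systemic exposure from an extravascular dose = F × D_ev, so the equivalent IV dose is F × D_ev.
D_iv = F × D_ev = 0.636 × 250 = 159 mg

D_iv = 159 mg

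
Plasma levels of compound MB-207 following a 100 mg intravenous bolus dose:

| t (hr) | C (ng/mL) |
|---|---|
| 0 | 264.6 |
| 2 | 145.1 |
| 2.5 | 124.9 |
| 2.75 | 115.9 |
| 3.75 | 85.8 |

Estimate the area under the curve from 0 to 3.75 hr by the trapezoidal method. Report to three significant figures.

AUC = 608 ng/mL·hr

Trapezoidal AUC_0→3.75:
  [0→2]: (264.6+145.1)/2 × 2 = 409.7
  [2→2.5]: (145.1+124.9)/2 × 0.5 = 67.5
  [2.5→2.75]: (124.9+115.9)/2 × 0.25 = 30.1
  [2.75→3.75]: (115.9+85.8)/2 × 1 = 100.85
  Sum = 608.15 ng/mL·hr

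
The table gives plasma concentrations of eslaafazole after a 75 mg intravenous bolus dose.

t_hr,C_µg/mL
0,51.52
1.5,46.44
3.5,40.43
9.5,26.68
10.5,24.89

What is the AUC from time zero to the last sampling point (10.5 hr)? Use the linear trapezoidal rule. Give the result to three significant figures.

Trapezoidal AUC_0→10.5:
  [0→1.5]: (51.52+46.44)/2 × 1.5 = 73.47
  [1.5→3.5]: (46.44+40.43)/2 × 2 = 86.87
  [3.5→9.5]: (40.43+26.68)/2 × 6 = 201.33
  [9.5→10.5]: (26.68+24.89)/2 × 1 = 25.785
  Sum = 387.455 µg/mL·hr

AUC = 387 µg/mL·hr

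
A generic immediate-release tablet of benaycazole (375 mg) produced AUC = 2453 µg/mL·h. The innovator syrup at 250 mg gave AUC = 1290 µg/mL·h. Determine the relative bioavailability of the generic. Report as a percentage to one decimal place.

F_rel = (AUC_test/D_test) / (AUC_ref/D_ref)
      = (2453/375) / (1290/250)
      = 6.54133 / 5.16 = 1.2677 = 126.77%

F_rel = 126.8%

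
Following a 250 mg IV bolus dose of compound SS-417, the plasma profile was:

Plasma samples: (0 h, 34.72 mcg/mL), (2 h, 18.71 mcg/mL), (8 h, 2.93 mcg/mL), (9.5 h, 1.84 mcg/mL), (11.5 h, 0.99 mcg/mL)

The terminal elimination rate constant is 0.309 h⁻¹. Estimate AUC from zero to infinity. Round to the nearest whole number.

AUC = 128 mcg/mL·h

Trapezoidal AUC_0→11.5:
  [0→2]: (34.72+18.71)/2 × 2 = 53.43
  [2→8]: (18.71+2.93)/2 × 6 = 64.92
  [8→9.5]: (2.93+1.84)/2 × 1.5 = 3.5775
  [9.5→11.5]: (1.84+0.99)/2 × 2 = 2.83
  Sum = 124.7575 mcg/mL·h
Extrapolated tail: C_last / k_e = 0.99 / 0.309 = 3.204
AUC_0→∞ = 124.7575 + 3.204 = 127.9615 mcg/mL·h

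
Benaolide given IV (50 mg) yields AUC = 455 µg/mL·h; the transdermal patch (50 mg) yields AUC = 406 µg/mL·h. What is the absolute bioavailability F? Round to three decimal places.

F = (AUC_ev / D_ev) / (AUC_iv / D_iv)
  = (406/50) / (455/50)
  = 8.12 / 9.1 = 0.8923

F = 0.892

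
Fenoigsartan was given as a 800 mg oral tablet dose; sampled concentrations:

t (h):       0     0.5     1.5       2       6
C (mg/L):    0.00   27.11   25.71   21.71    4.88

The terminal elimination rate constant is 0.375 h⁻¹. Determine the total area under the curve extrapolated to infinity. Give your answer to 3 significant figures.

Trapezoidal AUC_0→6:
  [0→0.5]: (0.00+27.11)/2 × 0.5 = 6.7775
  [0.5→1.5]: (27.11+25.71)/2 × 1 = 26.41
  [1.5→2]: (25.71+21.71)/2 × 0.5 = 11.855
  [2→6]: (21.71+4.88)/2 × 4 = 53.18
  Sum = 98.2225 mg/L·h
Extrapolated tail: C_last / k_e = 4.88 / 0.375 = 13.013
AUC_0→∞ = 98.2225 + 13.013 = 111.2355 mg/L·h

AUC = 111 mg/L·h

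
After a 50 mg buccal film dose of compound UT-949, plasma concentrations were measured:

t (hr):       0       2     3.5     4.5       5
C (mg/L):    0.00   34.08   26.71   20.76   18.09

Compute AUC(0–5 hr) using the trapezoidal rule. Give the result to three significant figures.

AUC = 113 mg/L·hr

Trapezoidal AUC_0→5:
  [0→2]: (0.00+34.08)/2 × 2 = 34.08
  [2→3.5]: (34.08+26.71)/2 × 1.5 = 45.5925
  [3.5→4.5]: (26.71+20.76)/2 × 1 = 23.735
  [4.5→5]: (20.76+18.09)/2 × 0.5 = 9.7125
  Sum = 113.12 mg/L·hr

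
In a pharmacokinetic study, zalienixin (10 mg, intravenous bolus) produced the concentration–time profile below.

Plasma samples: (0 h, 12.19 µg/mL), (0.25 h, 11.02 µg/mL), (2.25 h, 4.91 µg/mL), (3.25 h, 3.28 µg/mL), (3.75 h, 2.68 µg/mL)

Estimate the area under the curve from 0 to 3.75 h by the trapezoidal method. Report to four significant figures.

Trapezoidal AUC_0→3.75:
  [0→0.25]: (12.19+11.02)/2 × 0.25 = 2.90125
  [0.25→2.25]: (11.02+4.91)/2 × 2 = 15.93
  [2.25→3.25]: (4.91+3.28)/2 × 1 = 4.095
  [3.25→3.75]: (3.28+2.68)/2 × 0.5 = 1.49
  Sum = 24.41625 µg/mL·h

AUC = 24.42 µg/mL·h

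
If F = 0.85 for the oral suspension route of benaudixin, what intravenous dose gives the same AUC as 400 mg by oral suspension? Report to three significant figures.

D_iv = 340 mg

Systemic exposure from an extravascular dose = F × D_ev, so the equivalent IV dose is F × D_ev.
D_iv = F × D_ev = 0.85 × 400 = 340 mg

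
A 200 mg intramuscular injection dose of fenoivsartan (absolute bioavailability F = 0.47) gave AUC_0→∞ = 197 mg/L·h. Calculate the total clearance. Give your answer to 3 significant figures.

CL = F × Dose / AUC_0→∞
   = 0.47 × 200 / 197 = 0.477157 L/h

CL = 0.477 L/h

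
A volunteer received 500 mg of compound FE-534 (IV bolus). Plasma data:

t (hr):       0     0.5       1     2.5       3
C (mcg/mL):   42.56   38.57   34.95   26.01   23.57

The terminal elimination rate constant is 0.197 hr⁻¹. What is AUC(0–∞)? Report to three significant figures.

AUC = 216 mcg/mL·hr

Trapezoidal AUC_0→3:
  [0→0.5]: (42.56+38.57)/2 × 0.5 = 20.2825
  [0.5→1]: (38.57+34.95)/2 × 0.5 = 18.38
  [1→2.5]: (34.95+26.01)/2 × 1.5 = 45.72
  [2.5→3]: (26.01+23.57)/2 × 0.5 = 12.395
  Sum = 96.7775 mcg/mL·hr
Extrapolated tail: C_last / k_e = 23.57 / 0.197 = 119.645
AUC_0→∞ = 96.7775 + 119.645 = 216.4225 mcg/mL·hr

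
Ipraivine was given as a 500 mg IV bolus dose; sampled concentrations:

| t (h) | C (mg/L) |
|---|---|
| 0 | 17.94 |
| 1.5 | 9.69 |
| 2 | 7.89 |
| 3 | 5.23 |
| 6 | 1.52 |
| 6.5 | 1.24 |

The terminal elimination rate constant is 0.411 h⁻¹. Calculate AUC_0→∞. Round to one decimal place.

Trapezoidal AUC_0→6.5:
  [0→1.5]: (17.94+9.69)/2 × 1.5 = 20.7225
  [1.5→2]: (9.69+7.89)/2 × 0.5 = 4.395
  [2→3]: (7.89+5.23)/2 × 1 = 6.56
  [3→6]: (5.23+1.52)/2 × 3 = 10.125
  [6→6.5]: (1.52+1.24)/2 × 0.5 = 0.69
  Sum = 42.4925 mg/L·h
Extrapolated tail: C_last / k_e = 1.24 / 0.411 = 3.017
AUC_0→∞ = 42.4925 + 3.017 = 45.5095 mg/L·h

AUC = 45.5 mg/L·h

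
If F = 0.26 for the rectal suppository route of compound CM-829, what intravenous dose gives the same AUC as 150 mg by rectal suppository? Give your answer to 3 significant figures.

D_iv = 39.0 mg

Systemic exposure from an extravascular dose = F × D_ev, so the equivalent IV dose is F × D_ev.
D_iv = F × D_ev = 0.26 × 150 = 39 mg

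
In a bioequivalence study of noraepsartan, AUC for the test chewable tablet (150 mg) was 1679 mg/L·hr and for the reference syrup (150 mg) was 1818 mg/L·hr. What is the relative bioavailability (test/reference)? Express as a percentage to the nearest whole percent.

F_rel = 92%

F_rel = (AUC_test/D_test) / (AUC_ref/D_ref)
      = (1679/150) / (1818/150)
      = 11.1933 / 12.12 = 0.9235 = 92.35%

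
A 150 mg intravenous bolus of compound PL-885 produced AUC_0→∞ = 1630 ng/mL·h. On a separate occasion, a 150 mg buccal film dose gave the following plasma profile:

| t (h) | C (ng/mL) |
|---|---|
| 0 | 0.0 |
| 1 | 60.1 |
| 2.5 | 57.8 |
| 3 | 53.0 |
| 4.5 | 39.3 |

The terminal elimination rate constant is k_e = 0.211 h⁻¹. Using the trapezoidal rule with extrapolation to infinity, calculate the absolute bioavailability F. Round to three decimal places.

Trapezoidal AUC_0→4.5 (buccal film):
  [0→1]: (0.0+60.1)/2 × 1 = 30.05
  [1→2.5]: (60.1+57.8)/2 × 1.5 = 88.425
  [2.5→3]: (57.8+53.0)/2 × 0.5 = 27.7
  [3→4.5]: (53.0+39.3)/2 × 1.5 = 69.225
  Sum = 215.4 ng/mL·h
Tail: C_last/k_e = 39.3/0.211 = 186.256
AUC_0→∞ (buccal film) = 215.4 + 186.256 = 401.656 ng/mL·h
F = (AUC_ev/D_ev)/(AUC_iv/D_iv) = (401.656/150)/(1630/150) = 2.67771/10.8667 = 0.2464

F = 0.246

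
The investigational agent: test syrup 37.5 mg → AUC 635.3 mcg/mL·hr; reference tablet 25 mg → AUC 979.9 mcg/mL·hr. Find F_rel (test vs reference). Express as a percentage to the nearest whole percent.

F_rel = 43%

F_rel = (AUC_test/D_test) / (AUC_ref/D_ref)
      = (635.3/37.5) / (979.9/25)
      = 16.9413 / 39.196 = 0.4322 = 43.22%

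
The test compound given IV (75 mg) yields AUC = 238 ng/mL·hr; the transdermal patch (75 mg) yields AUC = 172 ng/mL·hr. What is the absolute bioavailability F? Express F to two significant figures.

F = (AUC_ev / D_ev) / (AUC_iv / D_iv)
  = (172/75) / (238/75)
  = 2.29333 / 3.17333 = 0.7227

F = 0.72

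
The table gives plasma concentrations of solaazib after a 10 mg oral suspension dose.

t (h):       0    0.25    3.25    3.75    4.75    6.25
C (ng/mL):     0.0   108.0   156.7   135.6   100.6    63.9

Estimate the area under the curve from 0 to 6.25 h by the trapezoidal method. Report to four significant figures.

Trapezoidal AUC_0→6.25:
  [0→0.25]: (0.0+108.0)/2 × 0.25 = 13.5
  [0.25→3.25]: (108.0+156.7)/2 × 3 = 397.05
  [3.25→3.75]: (156.7+135.6)/2 × 0.5 = 73.075
  [3.75→4.75]: (135.6+100.6)/2 × 1 = 118.1
  [4.75→6.25]: (100.6+63.9)/2 × 1.5 = 123.375
  Sum = 725.1 ng/mL·h

AUC = 725.1 ng/mL·h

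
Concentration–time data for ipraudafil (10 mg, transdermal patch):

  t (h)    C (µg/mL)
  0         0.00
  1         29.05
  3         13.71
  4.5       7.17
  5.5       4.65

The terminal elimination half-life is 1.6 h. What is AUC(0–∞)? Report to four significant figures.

AUC = 89.59 µg/mL·h

Trapezoidal AUC_0→5.5:
  [0→1]: (0.00+29.05)/2 × 1 = 14.525
  [1→3]: (29.05+13.71)/2 × 2 = 42.76
  [3→4.5]: (13.71+7.17)/2 × 1.5 = 15.66
  [4.5→5.5]: (7.17+4.65)/2 × 1 = 5.91
  Sum = 78.855 µg/mL·h
k_e = ln2 / t½ = 0.693147 / 1.6 = 0.4332 h^-1
Extrapolated tail: C_last / k_e = 4.65 / 0.4332 = 10.734
AUC_0→∞ = 78.855 + 10.734 = 89.589 µg/mL·h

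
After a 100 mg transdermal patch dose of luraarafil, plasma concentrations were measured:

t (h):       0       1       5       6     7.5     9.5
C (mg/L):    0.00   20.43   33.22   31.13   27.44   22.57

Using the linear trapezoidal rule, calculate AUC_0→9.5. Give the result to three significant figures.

AUC = 244 mg/L·h

Trapezoidal AUC_0→9.5:
  [0→1]: (0.00+20.43)/2 × 1 = 10.215
  [1→5]: (20.43+33.22)/2 × 4 = 107.3
  [5→6]: (33.22+31.13)/2 × 1 = 32.175
  [6→7.5]: (31.13+27.44)/2 × 1.5 = 43.9275
  [7.5→9.5]: (27.44+22.57)/2 × 2 = 50.01
  Sum = 243.6275 mg/L·h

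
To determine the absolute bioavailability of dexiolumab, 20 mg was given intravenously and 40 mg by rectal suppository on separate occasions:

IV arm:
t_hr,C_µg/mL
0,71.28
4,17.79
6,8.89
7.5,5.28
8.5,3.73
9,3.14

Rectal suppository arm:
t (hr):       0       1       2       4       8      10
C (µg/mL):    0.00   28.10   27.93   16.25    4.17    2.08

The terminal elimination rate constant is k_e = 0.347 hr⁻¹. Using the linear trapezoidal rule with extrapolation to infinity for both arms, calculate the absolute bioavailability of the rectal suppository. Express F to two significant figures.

Trapezoidal AUC_0→9 (IV):
  [0→4]: (71.28+17.79)/2 × 4 = 178.14
  [4→6]: (17.79+8.89)/2 × 2 = 26.68
  [6→7.5]: (8.89+5.28)/2 × 1.5 = 10.6275
  [7.5→8.5]: (5.28+3.73)/2 × 1 = 4.505
  [8.5→9]: (3.73+3.14)/2 × 0.5 = 1.7175
  Sum = 221.67 µg/mL·hr
IV tail: 3.14/0.347 = 9.049; AUC_iv,0→∞ = 221.67 + 9.049 = 230.719 µg/mL·hr
Trapezoidal AUC_0→10 (rectal suppository):
  [0→1]: (0.00+28.10)/2 × 1 = 14.05
  [1→2]: (28.10+27.93)/2 × 1 = 28.015
  [2→4]: (27.93+16.25)/2 × 2 = 44.18
  [4→8]: (16.25+4.17)/2 × 4 = 40.84
  [8→10]: (4.17+2.08)/2 × 2 = 6.25
  Sum = 133.335 µg/mL·hr
rectal suppository tail: 2.08/0.347 = 5.994; AUC_ev,0→∞ = 133.335 + 5.994 = 139.329 µg/mL·hr
F = (AUC_ev/D_ev)/(AUC_iv/D_iv) = (139.329/40)/(230.719/20) = 3.483225/11.53595 = 0.3019

F = 0.30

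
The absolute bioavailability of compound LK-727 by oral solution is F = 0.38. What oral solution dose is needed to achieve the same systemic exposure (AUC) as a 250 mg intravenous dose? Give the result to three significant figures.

D_oral = 658 mg

For equal systemic exposure: F × D_ev = D_iv
D_ev = D_iv / F = 250 / 0.38 = 657.895 mg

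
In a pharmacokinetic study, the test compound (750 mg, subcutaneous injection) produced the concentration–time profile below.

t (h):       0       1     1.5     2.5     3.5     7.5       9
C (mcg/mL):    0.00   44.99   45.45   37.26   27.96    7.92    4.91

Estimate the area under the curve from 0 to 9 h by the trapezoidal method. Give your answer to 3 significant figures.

AUC = 200 mcg/mL·h

Trapezoidal AUC_0→9:
  [0→1]: (0.00+44.99)/2 × 1 = 22.495
  [1→1.5]: (44.99+45.45)/2 × 0.5 = 22.61
  [1.5→2.5]: (45.45+37.26)/2 × 1 = 41.355
  [2.5→3.5]: (37.26+27.96)/2 × 1 = 32.61
  [3.5→7.5]: (27.96+7.92)/2 × 4 = 71.76
  [7.5→9]: (7.92+4.91)/2 × 1.5 = 9.6225
  Sum = 200.4525 mcg/mL·h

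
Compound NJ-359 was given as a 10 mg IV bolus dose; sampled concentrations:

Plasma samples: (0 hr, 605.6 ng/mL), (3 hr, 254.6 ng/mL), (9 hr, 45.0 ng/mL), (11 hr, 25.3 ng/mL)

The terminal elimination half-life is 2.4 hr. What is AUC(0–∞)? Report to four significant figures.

Trapezoidal AUC_0→11:
  [0→3]: (605.6+254.6)/2 × 3 = 1290.3
  [3→9]: (254.6+45.0)/2 × 6 = 898.8
  [9→11]: (45.0+25.3)/2 × 2 = 70.3
  Sum = 2259.4 ng/mL·hr
k_e = ln2 / t½ = 0.693147 / 2.4 = 0.2888 hr^-1
Extrapolated tail: C_last / k_e = 25.3 / 0.2888 = 87.604
AUC_0→∞ = 2259.4 + 87.604 = 2347.004 ng/mL·hr

AUC = 2347 ng/mL·hr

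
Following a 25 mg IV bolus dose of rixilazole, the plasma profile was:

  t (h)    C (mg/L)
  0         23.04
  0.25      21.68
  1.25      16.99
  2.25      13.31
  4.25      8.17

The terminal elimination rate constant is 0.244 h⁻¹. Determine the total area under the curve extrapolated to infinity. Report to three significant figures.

Trapezoidal AUC_0→4.25:
  [0→0.25]: (23.04+21.68)/2 × 0.25 = 5.59
  [0.25→1.25]: (21.68+16.99)/2 × 1 = 19.335
  [1.25→2.25]: (16.99+13.31)/2 × 1 = 15.15
  [2.25→4.25]: (13.31+8.17)/2 × 2 = 21.48
  Sum = 61.555 mg/L·h
Extrapolated tail: C_last / k_e = 8.17 / 0.244 = 33.484
AUC_0→∞ = 61.555 + 33.484 = 95.039 mg/L·h

AUC = 95.0 mg/L·h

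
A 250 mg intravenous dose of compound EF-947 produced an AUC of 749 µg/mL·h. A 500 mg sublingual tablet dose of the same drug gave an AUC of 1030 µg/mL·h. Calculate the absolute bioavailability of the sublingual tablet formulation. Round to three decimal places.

F = (AUC_ev / D_ev) / (AUC_iv / D_iv)
  = (1030/500) / (749/250)
  = 2.06 / 2.996 = 0.6876

F = 0.688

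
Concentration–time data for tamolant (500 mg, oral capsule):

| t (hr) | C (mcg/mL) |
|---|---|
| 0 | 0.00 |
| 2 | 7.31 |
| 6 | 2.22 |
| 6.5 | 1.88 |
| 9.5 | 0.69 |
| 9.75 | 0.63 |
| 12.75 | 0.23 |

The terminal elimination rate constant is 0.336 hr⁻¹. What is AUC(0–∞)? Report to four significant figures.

AUC = 33.39 mcg/mL·hr

Trapezoidal AUC_0→12.75:
  [0→2]: (0.00+7.31)/2 × 2 = 7.31
  [2→6]: (7.31+2.22)/2 × 4 = 19.06
  [6→6.5]: (2.22+1.88)/2 × 0.5 = 1.025
  [6.5→9.5]: (1.88+0.69)/2 × 3 = 3.855
  [9.5→9.75]: (0.69+0.63)/2 × 0.25 = 0.165
  [9.75→12.75]: (0.63+0.23)/2 × 3 = 1.29
  Sum = 32.705 mcg/mL·hr
Extrapolated tail: C_last / k_e = 0.23 / 0.336 = 0.685
AUC_0→∞ = 32.705 + 0.685 = 33.39 mcg/mL·hr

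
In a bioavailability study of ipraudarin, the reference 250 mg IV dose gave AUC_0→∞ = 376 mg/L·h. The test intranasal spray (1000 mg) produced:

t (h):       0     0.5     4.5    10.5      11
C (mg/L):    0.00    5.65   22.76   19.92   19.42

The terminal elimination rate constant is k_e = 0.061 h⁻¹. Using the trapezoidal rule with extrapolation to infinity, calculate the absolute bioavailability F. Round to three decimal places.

F = 0.342

Trapezoidal AUC_0→11 (intranasal spray):
  [0→0.5]: (0.00+5.65)/2 × 0.5 = 1.4125
  [0.5→4.5]: (5.65+22.76)/2 × 4 = 56.82
  [4.5→10.5]: (22.76+19.92)/2 × 6 = 128.04
  [10.5→11]: (19.92+19.42)/2 × 0.5 = 9.835
  Sum = 196.1075 mg/L·h
Tail: C_last/k_e = 19.42/0.061 = 318.361
AUC_0→∞ (intranasal spray) = 196.1075 + 318.361 = 514.4685 mg/L·h
F = (AUC_ev/D_ev)/(AUC_iv/D_iv) = (514.4685/1000)/(376/250) = 0.5144685/1.504 = 0.3421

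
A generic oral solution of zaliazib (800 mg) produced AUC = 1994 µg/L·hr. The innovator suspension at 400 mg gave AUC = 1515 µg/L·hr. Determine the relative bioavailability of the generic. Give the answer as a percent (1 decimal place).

F_rel = 65.8%

F_rel = (AUC_test/D_test) / (AUC_ref/D_ref)
      = (1994/800) / (1515/400)
      = 2.4925 / 3.7875 = 0.6581 = 65.81%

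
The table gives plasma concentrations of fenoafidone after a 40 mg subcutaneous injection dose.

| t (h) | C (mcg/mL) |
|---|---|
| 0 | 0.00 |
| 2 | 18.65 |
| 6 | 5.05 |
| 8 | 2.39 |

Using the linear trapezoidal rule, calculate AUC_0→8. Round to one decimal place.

AUC = 73.5 mcg/mL·h

Trapezoidal AUC_0→8:
  [0→2]: (0.00+18.65)/2 × 2 = 18.65
  [2→6]: (18.65+5.05)/2 × 4 = 47.4
  [6→8]: (5.05+2.39)/2 × 2 = 7.44
  Sum = 73.49 mcg/mL·h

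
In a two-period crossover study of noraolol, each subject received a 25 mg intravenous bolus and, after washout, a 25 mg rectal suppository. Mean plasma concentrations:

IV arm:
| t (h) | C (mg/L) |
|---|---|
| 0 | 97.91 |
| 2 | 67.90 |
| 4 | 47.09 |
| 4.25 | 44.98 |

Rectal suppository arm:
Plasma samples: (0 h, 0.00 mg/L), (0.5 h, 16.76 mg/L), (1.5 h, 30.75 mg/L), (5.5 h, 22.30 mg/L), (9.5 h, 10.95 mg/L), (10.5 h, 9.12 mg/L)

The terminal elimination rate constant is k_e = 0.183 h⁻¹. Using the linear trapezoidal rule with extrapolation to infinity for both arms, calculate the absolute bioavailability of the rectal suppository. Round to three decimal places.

Trapezoidal AUC_0→4.25 (IV):
  [0→2]: (97.91+67.90)/2 × 2 = 165.81
  [2→4]: (67.90+47.09)/2 × 2 = 114.99
  [4→4.25]: (47.09+44.98)/2 × 0.25 = 11.50875
  Sum = 292.30875 mg/L·h
IV tail: 44.98/0.183 = 245.792; AUC_iv,0→∞ = 292.30875 + 245.792 = 538.10075 mg/L·h
Trapezoidal AUC_0→10.5 (rectal suppository):
  [0→0.5]: (0.00+16.76)/2 × 0.5 = 4.19
  [0.5→1.5]: (16.76+30.75)/2 × 1 = 23.755
  [1.5→5.5]: (30.75+22.30)/2 × 4 = 106.1
  [5.5→9.5]: (22.30+10.95)/2 × 4 = 66.5
  [9.5→10.5]: (10.95+9.12)/2 × 1 = 10.035
  Sum = 210.58 mg/L·h
rectal suppository tail: 9.12/0.183 = 49.836; AUC_ev,0→∞ = 210.58 + 49.836 = 260.416 mg/L·h
F = (AUC_ev/D_ev)/(AUC_iv/D_iv) = (260.416/25)/(538.10075/25) = 10.41664/21.52403 = 0.4840

F = 0.484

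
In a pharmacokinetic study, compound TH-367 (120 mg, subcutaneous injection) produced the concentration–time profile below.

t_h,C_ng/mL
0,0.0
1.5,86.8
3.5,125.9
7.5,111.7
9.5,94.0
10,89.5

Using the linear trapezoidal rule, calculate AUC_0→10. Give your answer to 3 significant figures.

Trapezoidal AUC_0→10:
  [0→1.5]: (0.0+86.8)/2 × 1.5 = 65.1
  [1.5→3.5]: (86.8+125.9)/2 × 2 = 212.7
  [3.5→7.5]: (125.9+111.7)/2 × 4 = 475.2
  [7.5→9.5]: (111.7+94.0)/2 × 2 = 205.7
  [9.5→10]: (94.0+89.5)/2 × 0.5 = 45.875
  Sum = 1004.575 ng/mL·h

AUC = 1000 ng/mL·h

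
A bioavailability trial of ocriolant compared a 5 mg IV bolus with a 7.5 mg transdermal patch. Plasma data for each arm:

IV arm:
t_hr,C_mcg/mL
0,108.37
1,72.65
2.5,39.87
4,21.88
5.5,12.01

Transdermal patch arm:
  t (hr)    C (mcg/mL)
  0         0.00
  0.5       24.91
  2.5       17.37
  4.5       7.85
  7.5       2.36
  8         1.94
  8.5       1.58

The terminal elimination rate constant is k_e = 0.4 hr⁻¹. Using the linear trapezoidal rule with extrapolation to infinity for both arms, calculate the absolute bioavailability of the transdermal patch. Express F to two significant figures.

F = 0.23

Trapezoidal AUC_0→5.5 (IV):
  [0→1]: (108.37+72.65)/2 × 1 = 90.51
  [1→2.5]: (72.65+39.87)/2 × 1.5 = 84.39
  [2.5→4]: (39.87+21.88)/2 × 1.5 = 46.3125
  [4→5.5]: (21.88+12.01)/2 × 1.5 = 25.4175
  Sum = 246.63 mcg/mL·hr
IV tail: 12.01/0.4 = 30.025; AUC_iv,0→∞ = 246.63 + 30.025 = 276.655 mcg/mL·hr
Trapezoidal AUC_0→8.5 (transdermal patch):
  [0→0.5]: (0.00+24.91)/2 × 0.5 = 6.2275
  [0.5→2.5]: (24.91+17.37)/2 × 2 = 42.28
  [2.5→4.5]: (17.37+7.85)/2 × 2 = 25.22
  [4.5→7.5]: (7.85+2.36)/2 × 3 = 15.315
  [7.5→8]: (2.36+1.94)/2 × 0.5 = 1.075
  [8→8.5]: (1.94+1.58)/2 × 0.5 = 0.88
  Sum = 90.9975 mcg/mL·hr
transdermal patch tail: 1.58/0.4 = 3.950; AUC_ev,0→∞ = 90.9975 + 3.950 = 94.9475 mcg/mL·hr
F = (AUC_ev/D_ev)/(AUC_iv/D_iv) = (94.9475/7.5)/(276.655/5) = 12.6597/55.331 = 0.2288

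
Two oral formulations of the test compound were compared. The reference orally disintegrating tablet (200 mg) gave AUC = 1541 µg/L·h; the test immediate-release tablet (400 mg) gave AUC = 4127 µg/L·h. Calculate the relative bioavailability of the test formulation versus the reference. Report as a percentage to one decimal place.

F_rel = 133.9%

F_rel = (AUC_test/D_test) / (AUC_ref/D_ref)
      = (4127/400) / (1541/200)
      = 10.3175 / 7.705 = 1.3391 = 133.91%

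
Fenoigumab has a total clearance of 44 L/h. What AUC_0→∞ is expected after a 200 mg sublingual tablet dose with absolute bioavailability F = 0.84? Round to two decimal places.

AUC = 3.82 mg/L·h

AUC_0→∞ = F × Dose / CL
        = 0.84 × 200 / 44 = 3.81818 mg/L·h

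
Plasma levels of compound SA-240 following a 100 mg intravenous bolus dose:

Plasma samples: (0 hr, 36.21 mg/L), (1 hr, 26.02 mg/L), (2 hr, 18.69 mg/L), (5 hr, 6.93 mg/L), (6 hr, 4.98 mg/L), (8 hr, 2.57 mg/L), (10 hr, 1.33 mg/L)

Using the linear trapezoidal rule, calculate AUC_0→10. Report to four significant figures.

AUC = 109.3 mg/L·hr

Trapezoidal AUC_0→10:
  [0→1]: (36.21+26.02)/2 × 1 = 31.115
  [1→2]: (26.02+18.69)/2 × 1 = 22.355
  [2→5]: (18.69+6.93)/2 × 3 = 38.43
  [5→6]: (6.93+4.98)/2 × 1 = 5.955
  [6→8]: (4.98+2.57)/2 × 2 = 7.55
  [8→10]: (2.57+1.33)/2 × 2 = 3.9
  Sum = 109.305 mg/L·hr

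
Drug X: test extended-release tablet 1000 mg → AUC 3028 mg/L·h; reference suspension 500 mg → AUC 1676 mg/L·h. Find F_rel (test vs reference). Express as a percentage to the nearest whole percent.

F_rel = 90%

F_rel = (AUC_test/D_test) / (AUC_ref/D_ref)
      = (3028/1000) / (1676/500)
      = 3.028 / 3.352 = 0.9033 = 90.33%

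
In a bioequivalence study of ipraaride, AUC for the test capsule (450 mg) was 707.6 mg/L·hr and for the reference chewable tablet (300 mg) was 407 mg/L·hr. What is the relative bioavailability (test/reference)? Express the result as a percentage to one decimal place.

F_rel = 115.9%

F_rel = (AUC_test/D_test) / (AUC_ref/D_ref)
      = (707.6/450) / (407/300)
      = 1.57244 / 1.35667 = 1.1590 = 115.90%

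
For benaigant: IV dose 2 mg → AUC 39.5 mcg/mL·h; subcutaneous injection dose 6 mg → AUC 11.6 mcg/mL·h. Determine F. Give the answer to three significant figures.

F = 0.0979

F = (AUC_ev / D_ev) / (AUC_iv / D_iv)
  = (11.6/6) / (39.5/2)
  = 1.93333 / 19.75 = 0.0979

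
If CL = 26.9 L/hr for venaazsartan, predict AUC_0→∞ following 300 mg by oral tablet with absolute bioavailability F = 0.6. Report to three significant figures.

AUC = 6.69 mg/L·hr

AUC_0→∞ = F × Dose / CL
        = 0.6 × 300 / 26.9 = 6.69145 mg/L·hr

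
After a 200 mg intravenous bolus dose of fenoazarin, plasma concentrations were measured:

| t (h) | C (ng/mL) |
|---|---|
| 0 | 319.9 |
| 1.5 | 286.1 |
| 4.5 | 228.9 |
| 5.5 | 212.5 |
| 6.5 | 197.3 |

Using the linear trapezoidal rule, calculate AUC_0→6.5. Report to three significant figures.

Trapezoidal AUC_0→6.5:
  [0→1.5]: (319.9+286.1)/2 × 1.5 = 454.5
  [1.5→4.5]: (286.1+228.9)/2 × 3 = 772.5
  [4.5→5.5]: (228.9+212.5)/2 × 1 = 220.7
  [5.5→6.5]: (212.5+197.3)/2 × 1 = 204.9
  Sum = 1652.6 ng/mL·h

AUC = 1650 ng/mL·h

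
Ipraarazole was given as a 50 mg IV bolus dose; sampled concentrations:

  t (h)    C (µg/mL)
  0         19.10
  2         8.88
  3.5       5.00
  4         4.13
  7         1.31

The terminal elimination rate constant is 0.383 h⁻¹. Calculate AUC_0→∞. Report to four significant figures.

Trapezoidal AUC_0→7:
  [0→2]: (19.10+8.88)/2 × 2 = 27.98
  [2→3.5]: (8.88+5.00)/2 × 1.5 = 10.41
  [3.5→4]: (5.00+4.13)/2 × 0.5 = 2.2825
  [4→7]: (4.13+1.31)/2 × 3 = 8.16
  Sum = 48.8325 µg/mL·h
Extrapolated tail: C_last / k_e = 1.31 / 0.383 = 3.420
AUC_0→∞ = 48.8325 + 3.420 = 52.2525 µg/mL·h

AUC = 52.25 µg/mL·h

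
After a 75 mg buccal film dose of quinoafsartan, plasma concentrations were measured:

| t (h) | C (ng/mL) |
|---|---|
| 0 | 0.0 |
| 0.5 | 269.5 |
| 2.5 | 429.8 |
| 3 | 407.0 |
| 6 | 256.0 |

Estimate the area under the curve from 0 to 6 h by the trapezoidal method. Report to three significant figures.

Trapezoidal AUC_0→6:
  [0→0.5]: (0.0+269.5)/2 × 0.5 = 67.375
  [0.5→2.5]: (269.5+429.8)/2 × 2 = 699.3
  [2.5→3]: (429.8+407.0)/2 × 0.5 = 209.2
  [3→6]: (407.0+256.0)/2 × 3 = 994.5
  Sum = 1970.375 ng/mL·h

AUC = 1970 ng/mL·h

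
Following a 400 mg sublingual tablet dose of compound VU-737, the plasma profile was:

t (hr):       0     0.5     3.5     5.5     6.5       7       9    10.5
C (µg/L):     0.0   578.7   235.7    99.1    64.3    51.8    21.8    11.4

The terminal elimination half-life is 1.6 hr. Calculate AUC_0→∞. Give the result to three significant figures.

AUC = 1940 µg/L·hr

Trapezoidal AUC_0→10.5:
  [0→0.5]: (0.0+578.7)/2 × 0.5 = 144.675
  [0.5→3.5]: (578.7+235.7)/2 × 3 = 1221.6
  [3.5→5.5]: (235.7+99.1)/2 × 2 = 334.8
  [5.5→6.5]: (99.1+64.3)/2 × 1 = 81.7
  [6.5→7]: (64.3+51.8)/2 × 0.5 = 29.025
  [7→9]: (51.8+21.8)/2 × 2 = 73.6
  [9→10.5]: (21.8+11.4)/2 × 1.5 = 24.9
  Sum = 1910.3 µg/L·hr
k_e = ln2 / t½ = 0.693147 / 1.6 = 0.4332 hr^-1
Extrapolated tail: C_last / k_e = 11.4 / 0.4332 = 26.316
AUC_0→∞ = 1910.3 + 26.316 = 1936.616 µg/L·hr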